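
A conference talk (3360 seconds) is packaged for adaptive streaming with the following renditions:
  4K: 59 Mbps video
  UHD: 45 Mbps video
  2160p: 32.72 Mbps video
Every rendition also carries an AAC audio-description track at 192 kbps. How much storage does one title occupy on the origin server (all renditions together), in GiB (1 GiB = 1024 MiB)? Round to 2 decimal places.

53.70 GiB

Audio: 192 kbps = 0.192 Mbps.
Sum of rendition bitrates: (59+0.192) + (45+0.192) + (32.72+0.192) = 137.296 Mbps.
× 3360 s = 461,315 Mb = 57,664 MB = 53.70 GiB.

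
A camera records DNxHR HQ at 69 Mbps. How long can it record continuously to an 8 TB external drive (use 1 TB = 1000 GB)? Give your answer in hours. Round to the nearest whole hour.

Capacity: 8 TB = 64,000,000 Mb.
Recording time: 64,000,000 / 69.000 = 927,536 s ≈ 258 hours.

258 hours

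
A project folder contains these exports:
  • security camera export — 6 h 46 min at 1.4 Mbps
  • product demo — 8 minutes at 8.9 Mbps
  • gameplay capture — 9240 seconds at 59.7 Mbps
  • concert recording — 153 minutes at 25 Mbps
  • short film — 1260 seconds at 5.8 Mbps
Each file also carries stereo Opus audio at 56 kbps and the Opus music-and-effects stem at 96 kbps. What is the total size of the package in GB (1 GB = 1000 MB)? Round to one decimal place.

Audio total: 56 + 96 = 152 kbps = 0.152 Mbps.
security camera export: 1.552 Mbps × 24360 s = 37806.7 Mb
product demo: 9.052 Mbps × 480 s = 4345.0 Mb
gameplay capture: 59.852 Mbps × 9240 s = 553032.5 Mb
concert recording: 25.152 Mbps × 9180 s = 230895.4 Mb
short film: 5.952 Mbps × 1260 s = 7499.5 Mb
Total: 833579.0 Mb = 104197.4 MB.
= 104.2 GB.

104.2 GB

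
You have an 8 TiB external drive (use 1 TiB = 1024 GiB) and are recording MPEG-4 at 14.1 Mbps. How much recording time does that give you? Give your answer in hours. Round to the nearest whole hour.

Capacity: 8 TiB = 70,368,744 Mb.
Recording time: 70,368,744 / 14.100 = 4,990,691 s ≈ 1,386 hours.

1386 hours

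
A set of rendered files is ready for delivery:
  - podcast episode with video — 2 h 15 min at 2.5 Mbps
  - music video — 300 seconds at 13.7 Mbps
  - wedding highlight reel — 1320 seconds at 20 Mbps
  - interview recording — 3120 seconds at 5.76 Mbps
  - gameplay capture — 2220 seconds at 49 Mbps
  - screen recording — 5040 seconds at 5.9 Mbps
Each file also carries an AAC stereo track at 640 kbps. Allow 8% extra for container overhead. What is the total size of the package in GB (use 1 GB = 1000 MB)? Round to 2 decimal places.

Audio: 640 kbps = 0.640 Mbps.
podcast episode with video: 3.140 Mbps × 8100 s × 1.08 = 27468.7 Mb
music video: 14.340 Mbps × 300 s × 1.08 = 4646.2 Mb
wedding highlight reel: 20.640 Mbps × 1320 s × 1.08 = 29424.4 Mb
interview recording: 6.400 Mbps × 3120 s × 1.08 = 21565.4 Mb
gameplay capture: 49.640 Mbps × 2220 s × 1.08 = 119016.9 Mb
screen recording: 6.540 Mbps × 5040 s × 1.08 = 35598.5 Mb
Total: 237720.1 Mb = 29715.0 MB.
= 29.72 GB.

29.72 GB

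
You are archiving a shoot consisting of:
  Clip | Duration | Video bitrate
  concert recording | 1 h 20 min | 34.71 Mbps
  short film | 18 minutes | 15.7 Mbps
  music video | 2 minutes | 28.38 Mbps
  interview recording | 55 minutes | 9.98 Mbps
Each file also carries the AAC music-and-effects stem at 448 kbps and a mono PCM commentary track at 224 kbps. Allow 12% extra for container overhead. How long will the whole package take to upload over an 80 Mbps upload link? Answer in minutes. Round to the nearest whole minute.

Audio total: 448 + 224 = 672 kbps = 0.672 Mbps.
concert recording: 35.382 Mbps × 4800 s × 1.12 = 190213.6 Mb
short film: 16.372 Mbps × 1080 s × 1.12 = 19803.6 Mb
music video: 29.052 Mbps × 120 s × 1.12 = 3904.6 Mb
interview recording: 10.652 Mbps × 3300 s × 1.12 = 39369.8 Mb
Total: 253291.6 Mb = 31661.4 MB.
At 80 Mbps: 253291.6 / 80 = 3166 s ≈ 52.8 minutes.

53 minutes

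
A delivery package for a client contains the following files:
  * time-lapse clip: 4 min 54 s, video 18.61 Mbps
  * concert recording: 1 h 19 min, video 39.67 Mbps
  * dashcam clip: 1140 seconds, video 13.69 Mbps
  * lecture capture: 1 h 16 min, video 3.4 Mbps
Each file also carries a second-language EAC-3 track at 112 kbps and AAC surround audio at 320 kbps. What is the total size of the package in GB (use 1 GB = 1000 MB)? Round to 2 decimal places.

28.66 GB

Audio total: 112 + 320 = 432 kbps = 0.432 Mbps.
time-lapse clip: 19.042 Mbps × 294 s = 5598.3 Mb
concert recording: 40.102 Mbps × 4740 s = 190083.5 Mb
dashcam clip: 14.122 Mbps × 1140 s = 16099.1 Mb
lecture capture: 3.832 Mbps × 4560 s = 17473.9 Mb
Total: 229254.8 Mb = 28656.9 MB.
= 28.66 GB.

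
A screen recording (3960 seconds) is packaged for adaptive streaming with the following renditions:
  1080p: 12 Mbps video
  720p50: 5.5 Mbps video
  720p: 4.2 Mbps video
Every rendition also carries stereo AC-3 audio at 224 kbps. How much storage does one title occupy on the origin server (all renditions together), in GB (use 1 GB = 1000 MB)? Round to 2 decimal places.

Audio: 224 kbps = 0.224 Mbps.
Sum of rendition bitrates: (12+0.224) + (5.5+0.224) + (4.2+0.224) = 22.372 Mbps.
× 3960 s = 88,593 Mb = 11,074 MB = 11.07 GB.

11.07 GB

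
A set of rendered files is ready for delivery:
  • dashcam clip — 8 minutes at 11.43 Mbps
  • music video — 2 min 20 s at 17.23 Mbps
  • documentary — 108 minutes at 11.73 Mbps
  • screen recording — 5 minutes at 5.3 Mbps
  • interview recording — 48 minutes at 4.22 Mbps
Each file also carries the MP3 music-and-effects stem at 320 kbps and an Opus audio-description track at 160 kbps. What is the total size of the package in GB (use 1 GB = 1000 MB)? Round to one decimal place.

Audio total: 320 + 160 = 480 kbps = 0.480 Mbps.
dashcam clip: 11.910 Mbps × 480 s = 5716.8 Mb
music video: 17.710 Mbps × 140 s = 2479.4 Mb
documentary: 12.210 Mbps × 6480 s = 79120.8 Mb
screen recording: 5.780 Mbps × 300 s = 1734.0 Mb
interview recording: 4.700 Mbps × 2880 s = 13536.0 Mb
Total: 102587.0 Mb = 12823.4 MB.
= 12.82 GB.

12.8 GB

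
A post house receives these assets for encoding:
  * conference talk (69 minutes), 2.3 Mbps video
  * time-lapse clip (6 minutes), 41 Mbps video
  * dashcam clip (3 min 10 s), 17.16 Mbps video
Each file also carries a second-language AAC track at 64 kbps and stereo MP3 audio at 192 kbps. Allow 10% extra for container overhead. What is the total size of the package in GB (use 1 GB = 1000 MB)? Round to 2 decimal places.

Audio total: 64 + 192 = 256 kbps = 0.256 Mbps.
conference talk: 2.556 Mbps × 4140 s × 1.10 = 11640.0 Mb
time-lapse clip: 41.256 Mbps × 360 s × 1.10 = 16337.4 Mb
dashcam clip: 17.416 Mbps × 190 s × 1.10 = 3639.9 Mb
Total: 31617.3 Mb = 3952.2 MB.
= 3.952 GB.

3.95 GB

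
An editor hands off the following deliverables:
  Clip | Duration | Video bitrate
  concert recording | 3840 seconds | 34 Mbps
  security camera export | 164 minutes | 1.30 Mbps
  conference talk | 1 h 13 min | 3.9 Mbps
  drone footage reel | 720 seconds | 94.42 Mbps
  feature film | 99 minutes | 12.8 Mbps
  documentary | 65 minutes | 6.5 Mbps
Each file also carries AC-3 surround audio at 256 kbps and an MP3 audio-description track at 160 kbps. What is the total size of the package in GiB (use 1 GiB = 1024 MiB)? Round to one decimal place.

39.8 GiB

Audio total: 256 + 160 = 416 kbps = 0.416 Mbps.
concert recording: 34.416 Mbps × 3840 s = 132157.4 Mb
security camera export: 1.716 Mbps × 9840 s = 16885.4 Mb
conference talk: 4.316 Mbps × 4380 s = 18904.1 Mb
drone footage reel: 94.836 Mbps × 720 s = 68281.9 Mb
feature film: 13.216 Mbps × 5940 s = 78503.0 Mb
documentary: 6.916 Mbps × 3900 s = 26972.4 Mb
Total: 341704.3 Mb = 42713.0 MB.
= 39.78 GiB.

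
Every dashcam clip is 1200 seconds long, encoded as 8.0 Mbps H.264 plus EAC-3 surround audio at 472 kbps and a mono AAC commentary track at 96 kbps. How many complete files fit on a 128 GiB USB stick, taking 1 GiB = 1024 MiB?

106

Audio total: 472 + 96 = 568 kbps = 0.568 Mbps.
Total bitrate: 8.568 Mbps.
Per item: 8.568 Mbps × 1200 s = 10,282 Mb = 1,285 MB.
Capacity: 128 GiB = 1,099,512 Mb; 106.94 items → 106 complete.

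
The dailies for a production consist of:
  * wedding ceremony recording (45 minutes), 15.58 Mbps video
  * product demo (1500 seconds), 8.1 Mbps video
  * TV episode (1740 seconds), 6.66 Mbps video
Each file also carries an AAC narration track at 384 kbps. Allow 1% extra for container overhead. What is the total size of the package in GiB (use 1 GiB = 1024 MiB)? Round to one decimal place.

8.0 GiB

Audio: 384 kbps = 0.384 Mbps.
wedding ceremony recording: 15.964 Mbps × 2700 s × 1.01 = 43533.8 Mb
product demo: 8.484 Mbps × 1500 s × 1.01 = 12853.3 Mb
TV episode: 7.044 Mbps × 1740 s × 1.01 = 12379.1 Mb
Total: 68766.2 Mb = 8595.8 MB.
= 8.005 GiB.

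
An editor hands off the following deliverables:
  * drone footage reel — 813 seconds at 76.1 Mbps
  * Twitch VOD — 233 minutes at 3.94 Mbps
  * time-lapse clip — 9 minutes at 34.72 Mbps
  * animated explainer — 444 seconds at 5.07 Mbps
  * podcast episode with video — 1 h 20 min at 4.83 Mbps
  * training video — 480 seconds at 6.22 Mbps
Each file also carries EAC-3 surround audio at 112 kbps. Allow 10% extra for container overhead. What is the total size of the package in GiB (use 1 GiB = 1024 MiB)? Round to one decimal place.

Audio: 112 kbps = 0.112 Mbps.
drone footage reel: 76.212 Mbps × 813 s × 1.10 = 68156.4 Mb
Twitch VOD: 4.052 Mbps × 13980 s × 1.10 = 62311.7 Mb
time-lapse clip: 34.832 Mbps × 540 s × 1.10 = 20690.2 Mb
animated explainer: 5.182 Mbps × 444 s × 1.10 = 2530.9 Mb
podcast episode with video: 4.942 Mbps × 4800 s × 1.10 = 26093.8 Mb
training video: 6.332 Mbps × 480 s × 1.10 = 3343.3 Mb
Total: 183126.2 Mb = 22890.8 MB.
= 21.32 GiB.

21.3 GiB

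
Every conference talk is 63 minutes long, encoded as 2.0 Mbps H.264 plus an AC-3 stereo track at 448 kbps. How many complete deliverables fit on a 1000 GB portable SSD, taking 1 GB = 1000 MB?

864

63 min = 3780 s
Audio: 448 kbps = 0.448 Mbps.
Total bitrate: 2.448 Mbps.
Per item: 2.448 Mbps × 3780 s = 9,253 Mb = 1,157 MB.
Capacity: 1000 GB = 8,000,000 Mb; 864.54 items → 864 complete.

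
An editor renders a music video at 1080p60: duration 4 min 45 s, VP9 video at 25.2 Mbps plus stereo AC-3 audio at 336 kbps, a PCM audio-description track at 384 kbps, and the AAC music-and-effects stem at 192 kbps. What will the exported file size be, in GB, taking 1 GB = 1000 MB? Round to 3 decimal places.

0.930 GB

4 min 45 s = 285 s
Audio total: 336 + 384 + 192 = 912 kbps = 0.912 Mbps.
Total bitrate: 25.2 + 0.912 = 26.112 Mbps.
Stream data: 26.112 Mbps × 285 s = 7441.9 Mb.
7,442 Mb ÷ 8 = 930.2 MB → 0.9302 GB.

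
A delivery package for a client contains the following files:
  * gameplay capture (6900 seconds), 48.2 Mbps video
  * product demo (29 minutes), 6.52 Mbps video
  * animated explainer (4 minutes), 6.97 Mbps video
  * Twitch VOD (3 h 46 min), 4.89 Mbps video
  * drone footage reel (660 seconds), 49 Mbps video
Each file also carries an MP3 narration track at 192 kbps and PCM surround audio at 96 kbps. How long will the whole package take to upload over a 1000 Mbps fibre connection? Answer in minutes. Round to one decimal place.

7.5 minutes

Audio total: 192 + 96 = 288 kbps = 0.288 Mbps.
gameplay capture: 48.488 Mbps × 6900 s = 334567.2 Mb
product demo: 6.808 Mbps × 1740 s = 11845.9 Mb
animated explainer: 7.258 Mbps × 240 s = 1741.9 Mb
Twitch VOD: 5.178 Mbps × 13560 s = 70213.7 Mb
drone footage reel: 49.288 Mbps × 660 s = 32530.1 Mb
Total: 450898.8 Mb = 56362.3 MB.
At 1000 Mbps: 450898.8 / 1000 = 451 s ≈ 7.51 minutes.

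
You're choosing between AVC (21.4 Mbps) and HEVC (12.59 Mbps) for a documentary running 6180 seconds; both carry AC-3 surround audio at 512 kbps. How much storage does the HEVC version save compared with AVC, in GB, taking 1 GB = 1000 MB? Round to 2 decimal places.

Audio: 512 kbps = 0.512 Mbps.
AVC: 21.912 Mbps × 6180 s = 135416.2 Mb = 16.927 GB.
HEVC: 13.102 Mbps × 6180 s = 80970.4 Mb = 10.121 GB.
Saving: 16.927 − 10.121 = 6.806 GB.

6.81 GB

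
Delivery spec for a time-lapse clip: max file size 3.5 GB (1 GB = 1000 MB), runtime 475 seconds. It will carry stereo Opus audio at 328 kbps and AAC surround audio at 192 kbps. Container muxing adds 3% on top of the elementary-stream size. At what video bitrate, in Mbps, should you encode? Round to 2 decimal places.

56.71 Mbps

Budget: 3.5 GB = 28000.0 Mb.
Stream payload after overhead: 28000.0 / 1.03 = 27184.5 Mb.
Total bitrate budget: 27184.5 Mb / 475 s = 57.230 Mbps.
Audio total: 328 + 192 = 520 kbps = 0.520 Mbps.
Video: 57.230 − 0.520 = 56.710 Mbps.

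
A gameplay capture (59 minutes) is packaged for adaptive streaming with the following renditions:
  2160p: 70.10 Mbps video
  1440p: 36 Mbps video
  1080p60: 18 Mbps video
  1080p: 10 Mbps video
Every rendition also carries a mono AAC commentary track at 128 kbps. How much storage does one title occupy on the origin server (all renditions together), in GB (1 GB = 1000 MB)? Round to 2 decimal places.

59.57 GB

59 min = 3540 s
Audio: 128 kbps = 0.128 Mbps.
Sum of rendition bitrates: (70.10+0.128) + (36+0.128) + (18+0.128) + (10+0.128) = 134.612 Mbps.
× 3540 s = 476,526 Mb = 59,566 MB = 59.57 GB.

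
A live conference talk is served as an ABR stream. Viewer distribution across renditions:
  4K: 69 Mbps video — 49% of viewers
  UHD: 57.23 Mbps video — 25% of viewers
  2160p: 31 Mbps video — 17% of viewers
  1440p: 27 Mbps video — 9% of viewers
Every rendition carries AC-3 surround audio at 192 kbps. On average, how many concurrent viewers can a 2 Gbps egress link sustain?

35

Audio: 192 kbps = 0.192 Mbps.
Average per-viewer bitrate: 0.49×69.192 + 0.25×57.422 + 0.17×31.192 + 0.09×27.192 = 56.010 Mbps.
2 Gbps = 2,000 Mbps; 2,000 / 56.010 = 35.71 → 35.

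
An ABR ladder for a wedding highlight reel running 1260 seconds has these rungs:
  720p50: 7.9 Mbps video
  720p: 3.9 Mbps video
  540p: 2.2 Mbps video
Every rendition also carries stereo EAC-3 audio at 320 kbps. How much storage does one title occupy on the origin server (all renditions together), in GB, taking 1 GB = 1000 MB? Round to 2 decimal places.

Audio: 320 kbps = 0.320 Mbps.
Sum of rendition bitrates: (7.9+0.320) + (3.9+0.320) + (2.2+0.320) = 14.960 Mbps.
× 1260 s = 18,850 Mb = 2,356 MB = 2.356 GB.

2.36 GB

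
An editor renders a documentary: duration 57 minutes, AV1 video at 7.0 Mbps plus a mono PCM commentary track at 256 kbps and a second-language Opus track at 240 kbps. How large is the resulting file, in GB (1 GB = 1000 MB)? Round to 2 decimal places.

3.20 GB

57 min = 3420 s
Audio total: 256 + 240 = 496 kbps = 0.496 Mbps.
Total bitrate: 7.0 + 0.496 = 7.496 Mbps.
Stream data: 7.496 Mbps × 3420 s = 25636.3 Mb.
25,636 Mb ÷ 8 = 3,205 MB → 3.205 GB.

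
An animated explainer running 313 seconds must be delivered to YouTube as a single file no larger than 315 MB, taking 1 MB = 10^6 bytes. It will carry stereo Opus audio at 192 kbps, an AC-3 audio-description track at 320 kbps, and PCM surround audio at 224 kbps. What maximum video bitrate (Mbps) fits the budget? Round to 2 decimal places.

7.32 Mbps

Budget: 315 MB = 2520.0 Mb.
Total bitrate budget: 2520.0 Mb / 313 s = 8.051 Mbps.
Audio total: 192 + 320 + 224 = 736 kbps = 0.736 Mbps.
Video: 8.051 − 0.736 = 7.315 Mbps.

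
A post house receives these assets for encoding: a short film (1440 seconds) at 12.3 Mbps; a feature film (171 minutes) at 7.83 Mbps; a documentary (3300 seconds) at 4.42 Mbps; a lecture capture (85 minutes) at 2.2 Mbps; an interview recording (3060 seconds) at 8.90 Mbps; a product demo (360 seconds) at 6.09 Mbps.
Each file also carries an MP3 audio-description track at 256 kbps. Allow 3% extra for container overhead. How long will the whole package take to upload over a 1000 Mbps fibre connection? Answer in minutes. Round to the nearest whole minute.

3 minutes

Audio: 256 kbps = 0.256 Mbps.
short film: 12.556 Mbps × 1440 s × 1.03 = 18623.1 Mb
feature film: 8.086 Mbps × 10260 s × 1.03 = 85451.2 Mb
documentary: 4.676 Mbps × 3300 s × 1.03 = 15893.7 Mb
lecture capture: 2.456 Mbps × 5100 s × 1.03 = 12901.4 Mb
interview recording: 9.156 Mbps × 3060 s × 1.03 = 28857.9 Mb
product demo: 6.346 Mbps × 360 s × 1.03 = 2353.1 Mb
Total: 164080.4 Mb = 20510.0 MB.
At 1000 Mbps: 164080.4 / 1000 = 164 s ≈ 2.73 minutes.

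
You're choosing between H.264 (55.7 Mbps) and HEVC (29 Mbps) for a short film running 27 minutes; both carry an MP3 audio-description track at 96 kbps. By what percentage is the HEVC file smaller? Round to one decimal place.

47.9%

27 min = 1620 s
Audio: 96 kbps = 0.096 Mbps.
H.264: 55.796 Mbps × 1620 s = 90389.5 Mb = 11.299 GB.
HEVC: 29.096 Mbps × 1620 s = 47135.5 Mb = 5.892 GB.
Reduction: (1 − 5.892/11.299) × 100 = 47.85%.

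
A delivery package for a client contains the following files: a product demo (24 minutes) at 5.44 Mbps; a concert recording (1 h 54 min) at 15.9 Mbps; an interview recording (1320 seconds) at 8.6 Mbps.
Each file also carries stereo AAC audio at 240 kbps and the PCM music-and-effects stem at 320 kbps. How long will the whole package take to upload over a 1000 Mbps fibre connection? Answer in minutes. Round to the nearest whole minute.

2 minutes

Audio total: 240 + 320 = 560 kbps = 0.560 Mbps.
product demo: 6.000 Mbps × 1440 s = 8640.0 Mb
concert recording: 16.460 Mbps × 6840 s = 112586.4 Mb
interview recording: 9.160 Mbps × 1320 s = 12091.2 Mb
Total: 133317.6 Mb = 16664.7 MB.
At 1000 Mbps: 133317.6 / 1000 = 133 s ≈ 2.22 minutes.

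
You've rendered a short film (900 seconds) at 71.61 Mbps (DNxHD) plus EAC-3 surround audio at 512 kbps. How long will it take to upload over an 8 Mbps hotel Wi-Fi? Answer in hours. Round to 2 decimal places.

2.25 hours

Audio: 512 kbps = 0.512 Mbps.
Total bitrate: 72.122 Mbps.
File: 72.122 Mbps × 900 s = 64909.8 Mb.
At 8 Mbps: 64909.8 / 8 = 8113.7 s ≈ 2.25 hours.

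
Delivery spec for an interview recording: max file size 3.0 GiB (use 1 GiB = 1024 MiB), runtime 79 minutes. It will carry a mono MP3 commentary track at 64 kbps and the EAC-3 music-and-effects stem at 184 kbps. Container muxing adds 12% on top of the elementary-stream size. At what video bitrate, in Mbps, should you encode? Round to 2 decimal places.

Budget: 3.0 GiB = 25769.8 Mb.
Stream payload after overhead: 25769.8 / 1.12 = 23008.8 Mb.
79 min = 4740 s
Total bitrate budget: 23008.8 Mb / 4740 s = 4.854 Mbps.
Audio total: 64 + 184 = 248 kbps = 0.248 Mbps.
Video: 4.854 − 0.248 = 4.606 Mbps.

4.61 Mbps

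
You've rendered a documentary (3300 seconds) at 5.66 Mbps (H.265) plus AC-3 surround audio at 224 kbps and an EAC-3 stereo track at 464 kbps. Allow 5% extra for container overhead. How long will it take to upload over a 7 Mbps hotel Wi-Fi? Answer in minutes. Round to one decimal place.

Audio total: 224 + 464 = 688 kbps = 0.688 Mbps.
Total bitrate: 6.348 Mbps.
File: 6.348 Mbps × 3300 s = 20948.4 Mb.
With 5% container overhead: ×1.05. → 21995.8 Mb.
At 7 Mbps: 21995.8 / 7 = 3142.3 s ≈ 52.4 minutes.

52.4 minutes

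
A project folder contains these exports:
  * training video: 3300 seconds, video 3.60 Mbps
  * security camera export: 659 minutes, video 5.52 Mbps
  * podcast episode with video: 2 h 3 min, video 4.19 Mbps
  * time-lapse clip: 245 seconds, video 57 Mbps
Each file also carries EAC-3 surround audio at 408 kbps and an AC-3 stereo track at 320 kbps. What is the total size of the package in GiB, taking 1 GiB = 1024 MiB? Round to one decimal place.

36.3 GiB

Audio total: 408 + 320 = 728 kbps = 0.728 Mbps.
training video: 4.328 Mbps × 3300 s = 14282.4 Mb
security camera export: 6.248 Mbps × 39540 s = 247045.9 Mb
podcast episode with video: 4.918 Mbps × 7380 s = 36294.8 Mb
time-lapse clip: 57.728 Mbps × 245 s = 14143.4 Mb
Total: 311766.5 Mb = 38970.8 MB.
= 36.29 GiB.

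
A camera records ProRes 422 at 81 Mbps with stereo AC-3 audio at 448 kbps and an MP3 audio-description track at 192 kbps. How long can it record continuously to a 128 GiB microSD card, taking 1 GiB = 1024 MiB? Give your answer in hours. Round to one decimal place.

Audio total: 448 + 192 = 640 kbps = 0.640 Mbps.
Total bitrate: 81 + 0.640 = 81.640 Mbps.
Capacity: 128 GiB = 1,099,512 Mb.
Recording time: 1,099,512 / 81.640 = 13,468 s ≈ 3.74 hours.

3.7 hours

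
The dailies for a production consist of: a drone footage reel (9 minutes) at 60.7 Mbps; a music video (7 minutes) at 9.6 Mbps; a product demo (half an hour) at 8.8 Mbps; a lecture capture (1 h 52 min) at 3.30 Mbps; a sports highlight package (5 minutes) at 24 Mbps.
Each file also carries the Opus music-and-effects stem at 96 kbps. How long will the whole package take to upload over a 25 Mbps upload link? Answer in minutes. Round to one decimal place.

55.3 minutes

Audio: 96 kbps = 0.096 Mbps.
drone footage reel: 60.796 Mbps × 540 s = 32829.8 Mb
music video: 9.696 Mbps × 420 s = 4072.3 Mb
product demo: 8.896 Mbps × 1800 s = 16012.8 Mb
lecture capture: 3.396 Mbps × 6720 s = 22821.1 Mb
sports highlight package: 24.096 Mbps × 300 s = 7228.8 Mb
Total: 82964.9 Mb = 10370.6 MB.
At 25 Mbps: 82964.9 / 25 = 3319 s ≈ 55.3 minutes.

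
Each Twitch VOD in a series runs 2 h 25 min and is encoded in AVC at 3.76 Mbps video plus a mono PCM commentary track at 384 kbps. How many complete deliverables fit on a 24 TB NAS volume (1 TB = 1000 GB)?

5325

2 h 25 min = 145 min = 8700 s
Audio: 384 kbps = 0.384 Mbps.
Total bitrate: 4.144 Mbps.
Per item: 4.144 Mbps × 8700 s = 36,053 Mb = 4,507 MB.
Capacity: 24 TB = 192,000,000 Mb; 5325.52 items → 5325 complete.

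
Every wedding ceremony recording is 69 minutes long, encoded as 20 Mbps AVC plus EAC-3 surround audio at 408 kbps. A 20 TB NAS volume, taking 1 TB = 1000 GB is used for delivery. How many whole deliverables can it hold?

69 min = 4140 s
Audio: 408 kbps = 0.408 Mbps.
Total bitrate: 20.408 Mbps.
Per item: 20.408 Mbps × 4140 s = 84,489 Mb = 10,561 MB.
Capacity: 20 TB = 160,000,000 Mb; 1893.73 items → 1893 complete.

1893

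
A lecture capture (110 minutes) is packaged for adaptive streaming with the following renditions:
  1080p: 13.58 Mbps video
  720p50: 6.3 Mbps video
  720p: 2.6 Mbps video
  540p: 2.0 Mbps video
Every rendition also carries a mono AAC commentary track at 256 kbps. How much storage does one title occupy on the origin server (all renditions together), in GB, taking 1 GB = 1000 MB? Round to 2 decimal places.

21.04 GB

110 min = 6600 s
Audio: 256 kbps = 0.256 Mbps.
Sum of rendition bitrates: (13.58+0.256) + (6.3+0.256) + (2.6+0.256) + (2.0+0.256) = 25.504 Mbps.
× 6600 s = 168,326 Mb = 21,041 MB = 21.04 GB.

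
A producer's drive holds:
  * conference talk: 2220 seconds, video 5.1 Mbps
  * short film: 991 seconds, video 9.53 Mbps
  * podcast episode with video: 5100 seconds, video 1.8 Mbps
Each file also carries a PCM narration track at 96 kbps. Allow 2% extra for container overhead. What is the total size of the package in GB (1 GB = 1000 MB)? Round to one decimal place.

Audio: 96 kbps = 0.096 Mbps.
conference talk: 5.196 Mbps × 2220 s × 1.02 = 11765.8 Mb
short film: 9.626 Mbps × 991 s × 1.02 = 9730.2 Mb
podcast episode with video: 1.896 Mbps × 5100 s × 1.02 = 9863.0 Mb
Total: 31359.0 Mb = 3919.9 MB.
= 3.920 GB.

3.9 GB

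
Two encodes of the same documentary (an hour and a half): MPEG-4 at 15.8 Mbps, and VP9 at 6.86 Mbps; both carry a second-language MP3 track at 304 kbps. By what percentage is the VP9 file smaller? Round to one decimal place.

55.5%

1.5 h = 5400 s
Audio: 304 kbps = 0.304 Mbps.
MPEG-4: 16.104 Mbps × 5400 s = 86961.6 Mb = 10.870 GB.
VP9: 7.164 Mbps × 5400 s = 38685.6 Mb = 4.836 GB.
Reduction: (1 − 4.836/10.870) × 100 = 55.51%.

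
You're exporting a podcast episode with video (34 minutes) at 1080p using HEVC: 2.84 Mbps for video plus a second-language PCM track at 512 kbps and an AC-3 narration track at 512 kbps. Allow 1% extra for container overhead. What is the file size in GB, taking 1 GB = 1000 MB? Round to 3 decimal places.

0.995 GB

34 min = 2040 s
Audio total: 512 + 512 = 1024 kbps = 1.024 Mbps.
Total bitrate: 2.84 + 1.024 = 3.864 Mbps.
Stream data: 3.864 Mbps × 2040 s = 7882.6 Mb.
With 1% container overhead: ×1.01.
7,961 Mb ÷ 8 = 995.2 MB → 0.9952 GB.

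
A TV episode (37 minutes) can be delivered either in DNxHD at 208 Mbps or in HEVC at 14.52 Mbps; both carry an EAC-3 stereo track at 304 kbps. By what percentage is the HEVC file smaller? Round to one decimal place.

92.9%

37 min = 2220 s
Audio: 304 kbps = 0.304 Mbps.
DNxHD: 208.304 Mbps × 2220 s = 462434.9 Mb = 57.804 GB.
HEVC: 14.824 Mbps × 2220 s = 32909.3 Mb = 4.114 GB.
Reduction: (1 − 4.114/57.804) × 100 = 92.88%.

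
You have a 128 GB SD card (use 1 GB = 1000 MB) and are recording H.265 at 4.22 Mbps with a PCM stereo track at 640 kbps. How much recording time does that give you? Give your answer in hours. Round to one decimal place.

Audio: 640 kbps = 0.640 Mbps.
Total bitrate: 4.22 + 0.640 = 4.860 Mbps.
Capacity: 128 GB = 1,024,000 Mb.
Recording time: 1,024,000 / 4.860 = 210,700 s ≈ 58.5 hours.

58.5 hours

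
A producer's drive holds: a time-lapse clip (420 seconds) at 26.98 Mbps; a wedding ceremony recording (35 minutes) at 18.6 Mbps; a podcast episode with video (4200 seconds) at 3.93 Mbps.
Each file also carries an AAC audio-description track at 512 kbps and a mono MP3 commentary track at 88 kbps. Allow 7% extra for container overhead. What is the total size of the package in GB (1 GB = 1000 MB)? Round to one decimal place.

9.5 GB

Audio total: 512 + 88 = 600 kbps = 0.600 Mbps.
time-lapse clip: 27.580 Mbps × 420 s × 1.07 = 12394.5 Mb
wedding ceremony recording: 19.200 Mbps × 2100 s × 1.07 = 43142.4 Mb
podcast episode with video: 4.530 Mbps × 4200 s × 1.07 = 20357.8 Mb
Total: 75894.7 Mb = 9486.8 MB.
= 9.487 GB.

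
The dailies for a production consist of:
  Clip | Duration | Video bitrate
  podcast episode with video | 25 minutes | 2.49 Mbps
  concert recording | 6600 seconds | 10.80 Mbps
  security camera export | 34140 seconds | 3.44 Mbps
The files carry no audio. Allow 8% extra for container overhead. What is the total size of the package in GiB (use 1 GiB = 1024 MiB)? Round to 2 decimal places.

24.20 GiB

podcast episode with video: 2.490 Mbps × 1500 s × 1.08 = 4033.8 Mb
concert recording: 10.800 Mbps × 6600 s × 1.08 = 76982.4 Mb
security camera export: 3.440 Mbps × 34140 s × 1.08 = 126836.9 Mb
Total: 207853.1 Mb = 25981.6 MB.
= 24.20 GiB.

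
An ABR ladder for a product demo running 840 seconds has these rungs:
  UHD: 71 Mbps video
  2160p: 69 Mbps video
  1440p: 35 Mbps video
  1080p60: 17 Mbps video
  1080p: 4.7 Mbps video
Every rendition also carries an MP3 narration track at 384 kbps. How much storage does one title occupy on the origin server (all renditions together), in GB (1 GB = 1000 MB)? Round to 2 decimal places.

Audio: 384 kbps = 0.384 Mbps.
Sum of rendition bitrates: (71+0.384) + (69+0.384) + (35+0.384) + (17+0.384) + (4.7+0.384) = 198.620 Mbps.
× 840 s = 166,841 Mb = 20,855 MB = 20.86 GB.

20.86 GB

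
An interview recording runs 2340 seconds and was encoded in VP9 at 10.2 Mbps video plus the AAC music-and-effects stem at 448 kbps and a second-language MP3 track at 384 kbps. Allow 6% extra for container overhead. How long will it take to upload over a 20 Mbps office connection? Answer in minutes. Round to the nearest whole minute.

Audio total: 448 + 384 = 832 kbps = 0.832 Mbps.
Total bitrate: 11.032 Mbps.
File: 11.032 Mbps × 2340 s = 25814.9 Mb.
With 6% container overhead: ×1.06. → 27363.8 Mb.
At 20 Mbps: 27363.8 / 20 = 1368.2 s ≈ 22.8 minutes.

23 minutes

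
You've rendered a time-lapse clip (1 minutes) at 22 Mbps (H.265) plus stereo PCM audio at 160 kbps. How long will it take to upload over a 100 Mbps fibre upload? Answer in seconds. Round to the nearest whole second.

13 seconds

Audio: 160 kbps = 0.160 Mbps.
Total bitrate: 22.160 Mbps.
File: 22.160 Mbps × 60 s = 1329.6 Mb.
At 100 Mbps: 1329.6 / 100 = 13.3 s ≈ 13.3 seconds.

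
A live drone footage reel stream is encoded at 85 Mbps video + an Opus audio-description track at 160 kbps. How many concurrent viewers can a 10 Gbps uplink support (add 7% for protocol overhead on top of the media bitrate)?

Audio: 160 kbps = 0.160 Mbps.
Per-viewer media rate: 85.160 Mbps.
On the wire with 7% overhead: 91.121 Mbps.
10 Gbps = 10,000 Mbps; 10,000 / 91.121 = 109.74 → 109 viewers.

109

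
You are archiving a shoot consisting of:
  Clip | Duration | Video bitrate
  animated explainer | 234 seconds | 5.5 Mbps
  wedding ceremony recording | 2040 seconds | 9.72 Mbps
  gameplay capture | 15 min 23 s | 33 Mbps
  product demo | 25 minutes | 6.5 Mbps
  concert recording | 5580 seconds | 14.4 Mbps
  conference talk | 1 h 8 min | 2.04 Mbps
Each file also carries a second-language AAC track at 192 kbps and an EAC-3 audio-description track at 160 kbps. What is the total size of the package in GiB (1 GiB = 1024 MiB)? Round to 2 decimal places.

Audio total: 192 + 160 = 352 kbps = 0.352 Mbps.
animated explainer: 5.852 Mbps × 234 s = 1369.4 Mb
wedding ceremony recording: 10.072 Mbps × 2040 s = 20546.9 Mb
gameplay capture: 33.352 Mbps × 923 s = 30783.9 Mb
product demo: 6.852 Mbps × 1500 s = 10278.0 Mb
concert recording: 14.752 Mbps × 5580 s = 82316.2 Mb
conference talk: 2.392 Mbps × 4080 s = 9759.4 Mb
Total: 155053.7 Mb = 19381.7 MB.
= 18.05 GiB.

18.05 GiB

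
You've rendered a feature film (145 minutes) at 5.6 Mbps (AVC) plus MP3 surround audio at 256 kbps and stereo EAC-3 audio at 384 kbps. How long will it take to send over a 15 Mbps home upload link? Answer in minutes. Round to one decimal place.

60.3 minutes

145 min = 8700 s
Audio total: 256 + 384 = 640 kbps = 0.640 Mbps.
Total bitrate: 6.240 Mbps.
File: 6.240 Mbps × 8700 s = 54288.0 Mb.
At 15 Mbps: 54288.0 / 15 = 3619.2 s ≈ 60.3 minutes.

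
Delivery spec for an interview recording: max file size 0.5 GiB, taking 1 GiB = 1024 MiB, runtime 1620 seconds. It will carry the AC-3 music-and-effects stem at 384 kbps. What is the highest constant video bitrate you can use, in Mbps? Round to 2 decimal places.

Budget: 0.5 GiB = 4295.0 Mb.
Total bitrate budget: 4295.0 Mb / 1620 s = 2.651 Mbps.
Audio: 384 kbps = 0.384 Mbps.
Video: 2.651 − 0.384 = 2.267 Mbps.

2.27 Mbps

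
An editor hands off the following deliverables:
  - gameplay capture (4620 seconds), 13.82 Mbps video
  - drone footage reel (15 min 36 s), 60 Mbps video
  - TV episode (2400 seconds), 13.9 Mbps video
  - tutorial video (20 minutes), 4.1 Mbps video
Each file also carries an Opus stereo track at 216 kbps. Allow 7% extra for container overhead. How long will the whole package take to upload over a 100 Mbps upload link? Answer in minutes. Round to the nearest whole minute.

29 minutes

Audio: 216 kbps = 0.216 Mbps.
gameplay capture: 14.036 Mbps × 4620 s × 1.07 = 69385.6 Mb
drone footage reel: 60.216 Mbps × 936 s × 1.07 = 60307.5 Mb
TV episode: 14.116 Mbps × 2400 s × 1.07 = 36249.9 Mb
tutorial video: 4.316 Mbps × 1200 s × 1.07 = 5541.7 Mb
Total: 171484.7 Mb = 21435.6 MB.
At 100 Mbps: 171484.7 / 100 = 1715 s ≈ 28.6 minutes.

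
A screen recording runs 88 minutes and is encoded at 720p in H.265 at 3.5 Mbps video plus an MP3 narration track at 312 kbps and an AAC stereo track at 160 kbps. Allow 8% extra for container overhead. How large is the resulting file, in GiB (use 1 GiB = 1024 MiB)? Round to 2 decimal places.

88 min = 5280 s
Audio total: 312 + 160 = 472 kbps = 0.472 Mbps.
Total bitrate: 3.5 + 0.472 = 3.972 Mbps.
Stream data: 3.972 Mbps × 5280 s = 20972.2 Mb.
With 8% container overhead: ×1.08.
22,650 Mb = 2,831,241,600 bytes ÷ 1,073,741,824 = 2.637 GiB.

2.64 GiB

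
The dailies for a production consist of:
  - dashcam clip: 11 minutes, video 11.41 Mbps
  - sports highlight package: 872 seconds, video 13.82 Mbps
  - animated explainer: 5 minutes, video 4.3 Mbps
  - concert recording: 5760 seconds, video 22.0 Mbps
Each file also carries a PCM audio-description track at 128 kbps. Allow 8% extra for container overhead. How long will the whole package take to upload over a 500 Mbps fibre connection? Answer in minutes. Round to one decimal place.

5.3 minutes

Audio: 128 kbps = 0.128 Mbps.
dashcam clip: 11.538 Mbps × 660 s × 1.08 = 8224.3 Mb
sports highlight package: 13.948 Mbps × 872 s × 1.08 = 13135.7 Mb
animated explainer: 4.428 Mbps × 300 s × 1.08 = 1434.7 Mb
concert recording: 22.128 Mbps × 5760 s × 1.08 = 137653.9 Mb
Total: 160448.5 Mb = 20056.1 MB.
At 500 Mbps: 160448.5 / 500 = 321 s ≈ 5.35 minutes.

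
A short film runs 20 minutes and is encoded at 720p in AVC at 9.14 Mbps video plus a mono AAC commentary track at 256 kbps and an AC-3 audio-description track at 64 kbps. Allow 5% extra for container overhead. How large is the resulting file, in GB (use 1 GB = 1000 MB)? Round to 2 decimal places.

20 min = 1200 s
Audio total: 256 + 64 = 320 kbps = 0.320 Mbps.
Total bitrate: 9.14 + 0.320 = 9.460 Mbps.
Stream data: 9.460 Mbps × 1200 s = 11352.0 Mb.
With 5% container overhead: ×1.05.
11,920 Mb ÷ 8 = 1,490 MB → 1.490 GB.

1.49 GB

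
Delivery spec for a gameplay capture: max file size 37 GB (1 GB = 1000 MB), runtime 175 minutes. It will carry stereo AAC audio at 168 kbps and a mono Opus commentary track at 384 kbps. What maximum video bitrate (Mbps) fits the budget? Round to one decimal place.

Budget: 37 GB = 296000.0 Mb.
175 min = 10500 s
Total bitrate budget: 296000.0 Mb / 10500 s = 28.190 Mbps.
Audio total: 168 + 384 = 552 kbps = 0.552 Mbps.
Video: 28.190 − 0.552 = 27.638 Mbps.

27.6 Mbps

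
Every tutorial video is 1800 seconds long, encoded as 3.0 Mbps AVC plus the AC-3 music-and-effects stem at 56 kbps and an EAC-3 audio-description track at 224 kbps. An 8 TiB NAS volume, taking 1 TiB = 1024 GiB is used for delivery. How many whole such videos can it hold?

11918

Audio total: 56 + 224 = 280 kbps = 0.280 Mbps.
Total bitrate: 3.280 Mbps.
Per item: 3.280 Mbps × 1800 s = 5,904 Mb = 738.0 MB.
Capacity: 8 TiB = 70,368,744 Mb; 11918.83 items → 11918 complete.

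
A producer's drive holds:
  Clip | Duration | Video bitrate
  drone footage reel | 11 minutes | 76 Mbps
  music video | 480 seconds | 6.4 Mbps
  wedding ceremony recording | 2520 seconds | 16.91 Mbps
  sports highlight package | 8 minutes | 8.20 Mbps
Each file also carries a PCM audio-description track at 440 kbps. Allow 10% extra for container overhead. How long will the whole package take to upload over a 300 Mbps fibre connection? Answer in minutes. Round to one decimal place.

Audio: 440 kbps = 0.440 Mbps.
drone footage reel: 76.440 Mbps × 660 s × 1.10 = 55495.4 Mb
music video: 6.840 Mbps × 480 s × 1.10 = 3611.5 Mb
wedding ceremony recording: 17.350 Mbps × 2520 s × 1.10 = 48094.2 Mb
sports highlight package: 8.640 Mbps × 480 s × 1.10 = 4561.9 Mb
Total: 111763.1 Mb = 13970.4 MB.
At 300 Mbps: 111763.1 / 300 = 373 s ≈ 6.21 minutes.

6.2 minutes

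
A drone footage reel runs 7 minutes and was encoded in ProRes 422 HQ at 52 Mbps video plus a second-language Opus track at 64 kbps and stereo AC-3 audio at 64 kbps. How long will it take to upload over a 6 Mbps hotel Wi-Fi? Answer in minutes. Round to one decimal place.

7 min = 420 s
Audio total: 64 + 64 = 128 kbps = 0.128 Mbps.
Total bitrate: 52.128 Mbps.
File: 52.128 Mbps × 420 s = 21893.8 Mb.
At 6 Mbps: 21893.8 / 6 = 3649.0 s ≈ 60.8 minutes.

60.8 minutes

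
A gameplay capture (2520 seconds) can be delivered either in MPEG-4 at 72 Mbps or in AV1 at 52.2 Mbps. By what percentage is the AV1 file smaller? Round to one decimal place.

27.5%

MPEG-4: 72.000 Mbps × 2520 s = 181440.0 Mb = 22.680 GB.
AV1: 52.200 Mbps × 2520 s = 131544.0 Mb = 16.443 GB.
Reduction: (1 − 16.443/22.680) × 100 = 27.50%.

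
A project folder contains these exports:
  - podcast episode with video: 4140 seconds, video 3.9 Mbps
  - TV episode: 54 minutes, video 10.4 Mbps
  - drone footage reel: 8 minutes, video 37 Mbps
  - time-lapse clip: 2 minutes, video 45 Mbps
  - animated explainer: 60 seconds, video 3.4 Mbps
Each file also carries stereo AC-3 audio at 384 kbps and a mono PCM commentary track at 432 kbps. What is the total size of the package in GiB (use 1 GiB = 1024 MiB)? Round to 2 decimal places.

9.29 GiB

Audio total: 384 + 432 = 816 kbps = 0.816 Mbps.
podcast episode with video: 4.716 Mbps × 4140 s = 19524.2 Mb
TV episode: 11.216 Mbps × 3240 s = 36339.8 Mb
drone footage reel: 37.816 Mbps × 480 s = 18151.7 Mb
time-lapse clip: 45.816 Mbps × 120 s = 5497.9 Mb
animated explainer: 4.216 Mbps × 60 s = 253.0 Mb
Total: 79766.6 Mb = 9970.8 MB.
= 9.286 GiB.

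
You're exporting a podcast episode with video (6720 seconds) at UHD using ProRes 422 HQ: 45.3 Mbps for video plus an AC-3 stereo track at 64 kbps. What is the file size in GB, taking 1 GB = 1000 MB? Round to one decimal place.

Audio: 64 kbps = 0.064 Mbps.
Total bitrate: 45.3 + 0.064 = 45.364 Mbps.
Stream data: 45.364 Mbps × 6720 s = 304846.1 Mb.
304,846 Mb ÷ 8 = 38,106 MB → 38.11 GB.

38.1 GB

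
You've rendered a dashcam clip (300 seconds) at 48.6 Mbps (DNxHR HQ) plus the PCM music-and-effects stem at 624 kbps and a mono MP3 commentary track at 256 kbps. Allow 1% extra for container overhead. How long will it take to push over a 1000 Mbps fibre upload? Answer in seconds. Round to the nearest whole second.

Audio total: 624 + 256 = 880 kbps = 0.880 Mbps.
Total bitrate: 49.480 Mbps.
File: 49.480 Mbps × 300 s = 14844.0 Mb.
With 1% container overhead: ×1.01. → 14992.4 Mb.
At 1000 Mbps: 14992.4 / 1000 = 15.0 s ≈ 15 seconds.

15 seconds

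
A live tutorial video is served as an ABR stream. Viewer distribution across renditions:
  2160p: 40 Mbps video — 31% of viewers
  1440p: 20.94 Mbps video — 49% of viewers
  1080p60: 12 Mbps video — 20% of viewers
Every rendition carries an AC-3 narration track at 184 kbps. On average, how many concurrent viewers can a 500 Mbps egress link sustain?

Audio: 184 kbps = 0.184 Mbps.
Average per-viewer bitrate: 0.31×40.184 + 0.49×21.124 + 0.20×12.184 = 25.245 Mbps.
500 Mbps = 500.0 Mbps; 500.0 / 25.245 = 19.81 → 19.

19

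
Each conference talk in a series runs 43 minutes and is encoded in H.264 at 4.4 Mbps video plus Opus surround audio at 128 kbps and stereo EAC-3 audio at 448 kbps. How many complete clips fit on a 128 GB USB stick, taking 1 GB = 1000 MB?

79

43 min = 2580 s
Audio total: 128 + 448 = 576 kbps = 0.576 Mbps.
Total bitrate: 4.976 Mbps.
Per item: 4.976 Mbps × 2580 s = 12,838 Mb = 1,605 MB.
Capacity: 128 GB = 1,024,000 Mb; 79.76 items → 79 complete.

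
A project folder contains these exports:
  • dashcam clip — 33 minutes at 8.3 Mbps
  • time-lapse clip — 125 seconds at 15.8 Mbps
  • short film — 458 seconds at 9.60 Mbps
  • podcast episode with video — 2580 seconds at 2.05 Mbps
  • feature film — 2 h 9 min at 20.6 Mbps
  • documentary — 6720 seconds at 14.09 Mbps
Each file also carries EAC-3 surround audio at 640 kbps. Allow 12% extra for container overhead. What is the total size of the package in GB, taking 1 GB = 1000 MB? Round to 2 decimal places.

Audio: 640 kbps = 0.640 Mbps.
dashcam clip: 8.940 Mbps × 1980 s × 1.12 = 19825.3 Mb
time-lapse clip: 16.440 Mbps × 125 s × 1.12 = 2301.6 Mb
short film: 10.240 Mbps × 458 s × 1.12 = 5252.7 Mb
podcast episode with video: 2.690 Mbps × 2580 s × 1.12 = 7773.0 Mb
feature film: 21.240 Mbps × 7740 s × 1.12 = 184125.3 Mb
documentary: 14.730 Mbps × 6720 s × 1.12 = 110863.9 Mb
Total: 330141.9 Mb = 41267.7 MB.
= 41.27 GB.

41.27 GB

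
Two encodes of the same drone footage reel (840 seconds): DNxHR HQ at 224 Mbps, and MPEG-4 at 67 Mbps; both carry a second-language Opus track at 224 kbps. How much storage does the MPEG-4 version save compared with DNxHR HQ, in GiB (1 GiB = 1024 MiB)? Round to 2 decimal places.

Audio: 224 kbps = 0.224 Mbps.
DNxHR HQ: 224.224 Mbps × 840 s = 188348.2 Mb = 21.927 GiB.
MPEG-4: 67.224 Mbps × 840 s = 56468.2 Mb = 6.574 GiB.
Saving: 21.927 − 6.574 = 15.353 GiB.

15.35 GiB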